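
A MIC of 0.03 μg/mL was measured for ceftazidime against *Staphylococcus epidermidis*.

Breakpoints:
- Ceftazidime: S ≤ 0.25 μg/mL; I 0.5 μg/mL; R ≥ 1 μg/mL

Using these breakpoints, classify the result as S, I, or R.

S

Ceftazidime (0.03 μg/mL) ≤ 0.25 μg/mL → Susceptible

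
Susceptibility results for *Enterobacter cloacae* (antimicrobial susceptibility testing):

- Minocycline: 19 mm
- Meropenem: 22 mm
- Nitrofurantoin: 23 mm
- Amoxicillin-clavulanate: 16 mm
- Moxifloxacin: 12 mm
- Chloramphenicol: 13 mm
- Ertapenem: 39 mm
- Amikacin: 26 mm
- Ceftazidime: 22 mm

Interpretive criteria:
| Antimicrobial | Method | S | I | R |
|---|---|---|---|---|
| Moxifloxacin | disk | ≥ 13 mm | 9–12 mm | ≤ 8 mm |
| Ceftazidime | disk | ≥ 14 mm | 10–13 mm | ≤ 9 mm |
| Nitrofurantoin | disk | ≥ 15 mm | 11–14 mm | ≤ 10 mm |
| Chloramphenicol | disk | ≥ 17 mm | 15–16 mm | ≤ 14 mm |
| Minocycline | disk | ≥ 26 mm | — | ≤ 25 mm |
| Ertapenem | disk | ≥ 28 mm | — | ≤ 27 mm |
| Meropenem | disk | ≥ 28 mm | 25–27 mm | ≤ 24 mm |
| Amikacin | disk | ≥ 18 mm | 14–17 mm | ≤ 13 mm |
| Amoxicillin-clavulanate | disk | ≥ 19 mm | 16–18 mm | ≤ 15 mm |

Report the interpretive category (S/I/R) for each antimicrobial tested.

R, R, S, I, I, R, S, S, S

Minocycline (19 mm) ≤ 25 mm ⇒ resistant
Meropenem 22 mm: ≤ 24 mm — R
Nitrofurantoin 23 mm: ≥ 15 mm ⇒ S
Amoxicillin-clavulanate: 16 mm is in 16–18 mm — I
Moxifloxacin (12 mm) in 9–12 mm → I
Chloramphenicol: 13 mm is ≤ 14 mm ⇒ R
Ertapenem: 39 mm is ≥ 28 mm → S
Amikacin 26 mm: ≥ 18 mm → susceptible
Ceftazidime (22 mm) ≥ 14 mm → S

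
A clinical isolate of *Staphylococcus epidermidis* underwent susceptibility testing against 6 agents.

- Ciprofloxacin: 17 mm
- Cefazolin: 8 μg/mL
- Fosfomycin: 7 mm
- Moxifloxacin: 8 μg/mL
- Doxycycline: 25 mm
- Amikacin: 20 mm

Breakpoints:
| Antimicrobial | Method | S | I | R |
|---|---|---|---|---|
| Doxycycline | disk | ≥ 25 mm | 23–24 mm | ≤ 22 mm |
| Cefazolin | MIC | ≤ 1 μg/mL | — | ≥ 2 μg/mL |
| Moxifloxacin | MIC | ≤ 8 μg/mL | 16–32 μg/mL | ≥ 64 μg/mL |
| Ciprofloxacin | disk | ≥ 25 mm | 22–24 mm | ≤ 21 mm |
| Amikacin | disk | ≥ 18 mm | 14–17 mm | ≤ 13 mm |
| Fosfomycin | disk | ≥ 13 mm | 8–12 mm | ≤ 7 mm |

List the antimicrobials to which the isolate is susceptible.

moxifloxacin, doxycycline, amikacin

Ciprofloxacin (17 mm) ≤ 21 mm ⇒ resistant
Cefazolin: 8 μg/mL is ≥ 2 μg/mL ⇒ R
Fosfomycin 7 mm: ≤ 7 mm — resistant
Moxifloxacin 8 μg/mL: ≤ 8 μg/mL ⇒ Susceptible
Doxycycline (25 mm) ≥ 25 mm ⇒ susceptible
Amikacin: 20 mm is ≥ 18 mm — susceptible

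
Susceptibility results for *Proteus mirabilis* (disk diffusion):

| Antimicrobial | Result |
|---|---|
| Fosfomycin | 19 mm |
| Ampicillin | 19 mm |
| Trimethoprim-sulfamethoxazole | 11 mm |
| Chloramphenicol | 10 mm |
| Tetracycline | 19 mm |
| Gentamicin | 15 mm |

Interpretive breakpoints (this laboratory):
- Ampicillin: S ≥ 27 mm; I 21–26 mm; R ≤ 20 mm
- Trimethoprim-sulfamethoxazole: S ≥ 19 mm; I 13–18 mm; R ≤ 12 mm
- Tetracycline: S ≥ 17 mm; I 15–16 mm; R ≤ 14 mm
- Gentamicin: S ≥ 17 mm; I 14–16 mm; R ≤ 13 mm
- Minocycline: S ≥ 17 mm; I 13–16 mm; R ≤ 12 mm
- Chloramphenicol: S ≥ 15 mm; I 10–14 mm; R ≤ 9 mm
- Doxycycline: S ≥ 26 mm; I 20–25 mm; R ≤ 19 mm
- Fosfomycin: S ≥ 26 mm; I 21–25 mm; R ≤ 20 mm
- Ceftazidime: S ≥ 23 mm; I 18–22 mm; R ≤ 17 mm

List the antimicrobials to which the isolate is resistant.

Fosfomycin 19 mm: ≤ 20 mm → Resistant
Ampicillin (19 mm) ≤ 20 mm ⇒ resistant
Trimethoprim-sulfamethoxazole 11 mm: ≤ 12 mm — Resistant
Chloramphenicol 10 mm: in 10–14 mm → Intermediate
Tetracycline (19 mm) ≥ 17 mm → S
Gentamicin: 15 mm is in 14–16 mm — I

fosfomycin, ampicillin, trimethoprim-sulfamethoxazole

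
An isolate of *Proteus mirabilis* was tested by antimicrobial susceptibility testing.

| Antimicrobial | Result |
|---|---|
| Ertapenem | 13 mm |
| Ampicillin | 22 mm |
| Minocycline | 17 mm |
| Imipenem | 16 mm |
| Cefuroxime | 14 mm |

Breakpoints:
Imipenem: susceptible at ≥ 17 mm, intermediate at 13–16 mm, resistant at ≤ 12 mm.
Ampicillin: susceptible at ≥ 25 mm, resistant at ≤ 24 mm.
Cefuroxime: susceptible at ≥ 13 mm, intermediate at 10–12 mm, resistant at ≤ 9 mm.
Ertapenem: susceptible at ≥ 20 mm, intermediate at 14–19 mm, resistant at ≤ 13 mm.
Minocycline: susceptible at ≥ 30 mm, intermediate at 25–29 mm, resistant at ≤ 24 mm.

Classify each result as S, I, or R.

R, R, R, I, S

Ertapenem 13 mm: ≤ 13 mm — Resistant
Ampicillin: 22 mm is ≤ 24 mm — Resistant
Minocycline 17 mm: ≤ 24 mm → R
Imipenem 16 mm: in 13–16 mm ⇒ I
Cefuroxime 14 mm: ≥ 13 mm — susceptible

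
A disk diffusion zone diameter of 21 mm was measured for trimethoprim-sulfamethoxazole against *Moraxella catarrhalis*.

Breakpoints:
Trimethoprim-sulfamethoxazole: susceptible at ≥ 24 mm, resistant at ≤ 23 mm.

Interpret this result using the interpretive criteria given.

Trimethoprim-sulfamethoxazole (21 mm) ≤ 23 mm — R

R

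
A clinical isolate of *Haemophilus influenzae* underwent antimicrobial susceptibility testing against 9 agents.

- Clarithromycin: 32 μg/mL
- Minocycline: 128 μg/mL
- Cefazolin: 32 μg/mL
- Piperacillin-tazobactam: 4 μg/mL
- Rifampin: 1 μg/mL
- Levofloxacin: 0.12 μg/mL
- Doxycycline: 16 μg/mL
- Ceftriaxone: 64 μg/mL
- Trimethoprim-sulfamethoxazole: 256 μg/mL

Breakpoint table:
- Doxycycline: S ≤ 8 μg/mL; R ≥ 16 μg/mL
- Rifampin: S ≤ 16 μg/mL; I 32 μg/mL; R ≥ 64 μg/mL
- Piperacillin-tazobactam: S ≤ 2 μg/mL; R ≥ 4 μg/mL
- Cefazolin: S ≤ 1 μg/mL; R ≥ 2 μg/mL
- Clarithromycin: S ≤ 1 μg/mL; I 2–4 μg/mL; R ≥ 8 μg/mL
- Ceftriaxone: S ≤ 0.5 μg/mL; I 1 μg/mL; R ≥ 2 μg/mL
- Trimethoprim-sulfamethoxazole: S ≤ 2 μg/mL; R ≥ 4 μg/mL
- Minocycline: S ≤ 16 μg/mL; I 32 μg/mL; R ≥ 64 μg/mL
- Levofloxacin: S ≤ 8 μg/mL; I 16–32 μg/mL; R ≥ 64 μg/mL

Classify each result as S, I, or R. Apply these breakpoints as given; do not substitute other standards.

R, R, R, R, S, S, R, R, R

Clarithromycin: 32 μg/mL is ≥ 8 μg/mL → R
Minocycline (128 μg/mL) ≥ 64 μg/mL ⇒ Resistant
Cefazolin 32 μg/mL: ≥ 2 μg/mL → R
Piperacillin-tazobactam (4 μg/mL) ≥ 4 μg/mL — R
Rifampin: 1 μg/mL is ≤ 16 μg/mL → S
Levofloxacin 0.12 μg/mL: ≤ 8 μg/mL — susceptible
Doxycycline: 16 μg/mL is ≥ 16 μg/mL — Resistant
Ceftriaxone (64 μg/mL) ≥ 2 μg/mL → R
Trimethoprim-sulfamethoxazole 256 μg/mL: ≥ 4 μg/mL — resistant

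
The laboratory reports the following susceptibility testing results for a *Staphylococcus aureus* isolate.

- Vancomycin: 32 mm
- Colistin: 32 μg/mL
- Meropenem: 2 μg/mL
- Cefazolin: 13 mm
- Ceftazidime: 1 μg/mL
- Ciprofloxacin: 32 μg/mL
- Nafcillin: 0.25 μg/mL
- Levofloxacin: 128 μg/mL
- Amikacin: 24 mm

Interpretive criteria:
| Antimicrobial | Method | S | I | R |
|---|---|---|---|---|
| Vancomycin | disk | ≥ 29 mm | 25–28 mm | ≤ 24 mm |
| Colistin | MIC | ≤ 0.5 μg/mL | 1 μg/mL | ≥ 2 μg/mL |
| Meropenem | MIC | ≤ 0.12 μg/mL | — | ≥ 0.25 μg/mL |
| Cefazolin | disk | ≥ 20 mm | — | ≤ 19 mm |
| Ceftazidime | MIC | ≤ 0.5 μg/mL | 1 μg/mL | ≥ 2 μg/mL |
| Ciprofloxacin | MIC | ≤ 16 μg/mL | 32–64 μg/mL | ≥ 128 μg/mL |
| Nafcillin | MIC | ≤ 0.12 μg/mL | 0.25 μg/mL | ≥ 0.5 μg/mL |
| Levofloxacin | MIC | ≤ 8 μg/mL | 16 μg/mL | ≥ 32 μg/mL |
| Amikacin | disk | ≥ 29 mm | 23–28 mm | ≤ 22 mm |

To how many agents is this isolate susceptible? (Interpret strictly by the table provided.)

Vancomycin 32 mm: ≥ 29 mm — Susceptible
Colistin 32 μg/mL: ≥ 2 μg/mL → Resistant
Meropenem 2 μg/mL: ≥ 0.25 μg/mL → resistant
Cefazolin: 13 mm is ≤ 19 mm — Resistant
Ceftazidime (1 μg/mL) = 1 μg/mL → I
Ciprofloxacin (32 μg/mL) in 32–64 μg/mL ⇒ intermediate
Nafcillin (0.25 μg/mL) = 0.25 μg/mL — I
Levofloxacin 128 μg/mL: ≥ 32 μg/mL — resistant
Amikacin 24 mm: in 23–28 mm → I
Susceptible: 1

1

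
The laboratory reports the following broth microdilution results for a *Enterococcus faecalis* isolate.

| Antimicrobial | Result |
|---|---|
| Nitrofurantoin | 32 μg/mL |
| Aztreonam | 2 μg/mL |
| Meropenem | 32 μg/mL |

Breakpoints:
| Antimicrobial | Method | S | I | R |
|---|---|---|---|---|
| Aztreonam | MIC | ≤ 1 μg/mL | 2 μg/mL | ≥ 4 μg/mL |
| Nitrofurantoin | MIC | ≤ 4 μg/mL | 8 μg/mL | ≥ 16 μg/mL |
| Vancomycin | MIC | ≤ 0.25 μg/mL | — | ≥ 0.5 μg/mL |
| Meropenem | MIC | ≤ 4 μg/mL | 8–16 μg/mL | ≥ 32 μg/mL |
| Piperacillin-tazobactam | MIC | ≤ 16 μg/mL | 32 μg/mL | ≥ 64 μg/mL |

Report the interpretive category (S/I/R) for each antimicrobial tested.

Nitrofurantoin: 32 μg/mL is ≥ 16 μg/mL ⇒ R
Aztreonam (2 μg/mL) = 2 μg/mL ⇒ intermediate
Meropenem: 32 μg/mL is ≥ 32 μg/mL — R

R, I, R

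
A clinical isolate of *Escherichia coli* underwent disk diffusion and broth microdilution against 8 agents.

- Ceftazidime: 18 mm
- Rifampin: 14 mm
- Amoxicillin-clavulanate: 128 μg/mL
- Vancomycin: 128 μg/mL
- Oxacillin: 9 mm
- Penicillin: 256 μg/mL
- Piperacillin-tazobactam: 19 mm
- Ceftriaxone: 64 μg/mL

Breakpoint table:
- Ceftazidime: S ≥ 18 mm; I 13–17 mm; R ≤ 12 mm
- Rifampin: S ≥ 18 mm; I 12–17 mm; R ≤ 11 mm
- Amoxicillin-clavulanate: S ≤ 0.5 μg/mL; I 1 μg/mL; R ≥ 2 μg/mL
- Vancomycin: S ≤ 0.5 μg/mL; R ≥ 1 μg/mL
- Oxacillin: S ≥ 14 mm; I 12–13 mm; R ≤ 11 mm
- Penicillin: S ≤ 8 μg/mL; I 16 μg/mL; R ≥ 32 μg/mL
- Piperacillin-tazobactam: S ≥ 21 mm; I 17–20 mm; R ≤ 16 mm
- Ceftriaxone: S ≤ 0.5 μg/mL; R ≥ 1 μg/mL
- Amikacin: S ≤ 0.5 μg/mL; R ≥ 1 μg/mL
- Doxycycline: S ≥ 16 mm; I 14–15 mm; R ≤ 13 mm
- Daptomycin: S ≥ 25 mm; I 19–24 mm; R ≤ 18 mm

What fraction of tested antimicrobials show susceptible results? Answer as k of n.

1 of 8

Ceftazidime: 18 mm is ≥ 18 mm ⇒ Susceptible
Rifampin (14 mm) in 12–17 mm → Intermediate
Amoxicillin-clavulanate: 128 μg/mL is ≥ 2 μg/mL → resistant
Vancomycin: 128 μg/mL is ≥ 1 μg/mL → R
Oxacillin (9 mm) ≤ 11 mm ⇒ Resistant
Penicillin: 256 μg/mL is ≥ 32 μg/mL ⇒ Resistant
Piperacillin-tazobactam (19 mm) in 17–20 mm — I
Ceftriaxone: 64 μg/mL is ≥ 1 μg/mL ⇒ Resistant
Susceptible: 1/8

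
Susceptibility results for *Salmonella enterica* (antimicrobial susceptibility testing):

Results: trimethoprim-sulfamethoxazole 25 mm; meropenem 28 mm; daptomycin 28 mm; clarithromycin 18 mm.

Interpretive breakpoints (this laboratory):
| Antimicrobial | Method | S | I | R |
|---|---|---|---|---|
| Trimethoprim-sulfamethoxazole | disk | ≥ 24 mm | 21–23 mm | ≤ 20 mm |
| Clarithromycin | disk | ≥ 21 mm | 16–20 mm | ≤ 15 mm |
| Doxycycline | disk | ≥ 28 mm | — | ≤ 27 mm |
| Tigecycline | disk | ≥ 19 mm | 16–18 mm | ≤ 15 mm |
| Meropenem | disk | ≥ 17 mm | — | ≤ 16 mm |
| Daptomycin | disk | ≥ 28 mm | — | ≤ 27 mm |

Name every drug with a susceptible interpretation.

trimethoprim-sulfamethoxazole, meropenem, daptomycin

Trimethoprim-sulfamethoxazole: 25 mm is ≥ 24 mm — susceptible
Meropenem (28 mm) ≥ 17 mm ⇒ Susceptible
Daptomycin (28 mm) ≥ 28 mm ⇒ susceptible
Clarithromycin (18 mm) in 16–20 mm ⇒ I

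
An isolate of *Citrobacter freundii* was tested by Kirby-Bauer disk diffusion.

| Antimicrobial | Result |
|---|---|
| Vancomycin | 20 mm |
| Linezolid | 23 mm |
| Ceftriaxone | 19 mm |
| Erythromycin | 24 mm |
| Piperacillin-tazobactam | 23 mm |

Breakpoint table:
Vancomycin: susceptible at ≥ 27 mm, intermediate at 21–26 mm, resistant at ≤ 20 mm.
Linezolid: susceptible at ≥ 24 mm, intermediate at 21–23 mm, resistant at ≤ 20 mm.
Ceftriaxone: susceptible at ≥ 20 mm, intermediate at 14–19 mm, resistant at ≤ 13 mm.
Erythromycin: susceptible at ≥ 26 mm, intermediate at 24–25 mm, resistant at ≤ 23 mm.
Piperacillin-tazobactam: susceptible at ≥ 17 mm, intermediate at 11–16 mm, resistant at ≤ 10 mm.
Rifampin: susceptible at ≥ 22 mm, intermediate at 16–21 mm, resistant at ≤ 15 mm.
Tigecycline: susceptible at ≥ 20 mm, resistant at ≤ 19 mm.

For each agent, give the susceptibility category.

Vancomycin: 20 mm is ≤ 20 mm — R
Linezolid (23 mm) in 21–23 mm ⇒ intermediate
Ceftriaxone 19 mm: in 14–19 mm — I
Erythromycin (24 mm) in 24–25 mm ⇒ Intermediate
Piperacillin-tazobactam 23 mm: ≥ 17 mm — Susceptible

R, I, I, I, S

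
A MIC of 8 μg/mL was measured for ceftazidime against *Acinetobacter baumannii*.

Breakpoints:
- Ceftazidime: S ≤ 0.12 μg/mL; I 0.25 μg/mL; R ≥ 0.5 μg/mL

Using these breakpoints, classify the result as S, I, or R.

Ceftazidime (8 μg/mL) ≥ 0.5 μg/mL — resistant

Resistant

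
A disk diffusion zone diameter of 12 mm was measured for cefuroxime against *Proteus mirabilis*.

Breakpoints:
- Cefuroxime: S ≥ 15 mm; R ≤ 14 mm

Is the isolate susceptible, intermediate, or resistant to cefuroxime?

Resistant

Cefuroxime 12 mm: ≤ 14 mm ⇒ Resistant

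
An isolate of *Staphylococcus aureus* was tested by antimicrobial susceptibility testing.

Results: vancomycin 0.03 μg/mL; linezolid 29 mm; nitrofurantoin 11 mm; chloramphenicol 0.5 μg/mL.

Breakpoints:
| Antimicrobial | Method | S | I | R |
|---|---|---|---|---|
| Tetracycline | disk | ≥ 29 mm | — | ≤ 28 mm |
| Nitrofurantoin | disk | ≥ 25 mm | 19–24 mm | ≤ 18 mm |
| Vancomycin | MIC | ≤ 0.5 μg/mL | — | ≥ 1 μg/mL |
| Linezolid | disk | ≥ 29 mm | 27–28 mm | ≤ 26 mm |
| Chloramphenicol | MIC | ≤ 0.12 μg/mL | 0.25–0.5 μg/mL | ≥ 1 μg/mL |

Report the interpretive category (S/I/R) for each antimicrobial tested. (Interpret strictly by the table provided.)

Vancomycin 0.03 μg/mL: ≤ 0.5 μg/mL → S
Linezolid: 29 mm is ≥ 29 mm → S
Nitrofurantoin 11 mm: ≤ 18 mm → resistant
Chloramphenicol: 0.5 μg/mL is in 0.25–0.5 μg/mL ⇒ intermediate

S, S, R, I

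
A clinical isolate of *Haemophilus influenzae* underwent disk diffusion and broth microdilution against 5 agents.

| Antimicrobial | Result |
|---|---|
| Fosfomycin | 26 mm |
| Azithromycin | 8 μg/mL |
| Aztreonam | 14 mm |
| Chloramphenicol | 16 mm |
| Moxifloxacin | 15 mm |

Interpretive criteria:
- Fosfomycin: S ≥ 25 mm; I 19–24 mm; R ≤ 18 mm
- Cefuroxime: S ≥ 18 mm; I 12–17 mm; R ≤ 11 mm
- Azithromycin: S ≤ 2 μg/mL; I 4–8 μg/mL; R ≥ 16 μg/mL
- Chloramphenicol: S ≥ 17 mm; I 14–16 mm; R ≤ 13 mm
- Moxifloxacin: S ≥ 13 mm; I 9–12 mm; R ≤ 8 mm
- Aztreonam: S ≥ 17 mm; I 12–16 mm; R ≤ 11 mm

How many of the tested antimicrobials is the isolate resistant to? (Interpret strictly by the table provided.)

0

Fosfomycin: 26 mm is ≥ 25 mm → Susceptible
Azithromycin 8 μg/mL: in 4–8 μg/mL ⇒ I
Aztreonam 14 mm: in 12–16 mm — Intermediate
Chloramphenicol: 16 mm is in 14–16 mm → Intermediate
Moxifloxacin: 15 mm is ≥ 13 mm ⇒ Susceptible
Resistant: 0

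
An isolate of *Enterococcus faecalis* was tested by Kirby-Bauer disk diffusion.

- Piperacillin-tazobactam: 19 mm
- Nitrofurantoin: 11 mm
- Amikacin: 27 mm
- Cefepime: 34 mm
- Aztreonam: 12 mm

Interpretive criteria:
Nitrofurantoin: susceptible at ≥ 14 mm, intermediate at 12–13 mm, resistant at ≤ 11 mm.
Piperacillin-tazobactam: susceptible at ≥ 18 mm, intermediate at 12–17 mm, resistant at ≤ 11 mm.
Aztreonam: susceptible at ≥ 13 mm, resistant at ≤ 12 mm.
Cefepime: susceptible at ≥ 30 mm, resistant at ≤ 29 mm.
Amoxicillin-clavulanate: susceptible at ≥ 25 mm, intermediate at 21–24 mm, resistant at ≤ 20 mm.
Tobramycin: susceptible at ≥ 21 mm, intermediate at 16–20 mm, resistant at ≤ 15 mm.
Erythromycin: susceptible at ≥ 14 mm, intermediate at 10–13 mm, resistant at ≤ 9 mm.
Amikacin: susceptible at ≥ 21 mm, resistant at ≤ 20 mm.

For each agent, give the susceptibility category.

S, R, S, S, R

Piperacillin-tazobactam 19 mm: ≥ 18 mm — Susceptible
Nitrofurantoin: 11 mm is ≤ 11 mm → Resistant
Amikacin 27 mm: ≥ 21 mm → Susceptible
Cefepime 34 mm: ≥ 30 mm → S
Aztreonam 12 mm: ≤ 12 mm — resistant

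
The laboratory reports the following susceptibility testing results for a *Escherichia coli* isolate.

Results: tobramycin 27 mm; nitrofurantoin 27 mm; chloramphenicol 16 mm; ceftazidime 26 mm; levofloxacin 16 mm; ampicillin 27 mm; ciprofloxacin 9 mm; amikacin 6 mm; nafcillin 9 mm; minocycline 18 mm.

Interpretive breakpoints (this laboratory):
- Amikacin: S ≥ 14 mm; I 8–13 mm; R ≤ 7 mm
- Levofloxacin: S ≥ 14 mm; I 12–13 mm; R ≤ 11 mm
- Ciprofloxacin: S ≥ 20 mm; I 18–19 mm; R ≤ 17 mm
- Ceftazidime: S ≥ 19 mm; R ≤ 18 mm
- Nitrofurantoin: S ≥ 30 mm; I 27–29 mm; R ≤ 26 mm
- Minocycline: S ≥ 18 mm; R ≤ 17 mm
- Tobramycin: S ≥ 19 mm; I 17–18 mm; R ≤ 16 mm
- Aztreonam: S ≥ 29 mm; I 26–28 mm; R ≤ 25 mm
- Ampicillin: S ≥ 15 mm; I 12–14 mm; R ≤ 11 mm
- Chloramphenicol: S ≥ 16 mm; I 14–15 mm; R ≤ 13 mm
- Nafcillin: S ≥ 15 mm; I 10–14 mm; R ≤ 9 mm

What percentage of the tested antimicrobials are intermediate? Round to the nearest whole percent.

Tobramycin (27 mm) ≥ 19 mm → Susceptible
Nitrofurantoin: 27 mm is in 27–29 mm ⇒ Intermediate
Chloramphenicol (16 mm) ≥ 16 mm ⇒ S
Ceftazidime (26 mm) ≥ 19 mm → susceptible
Levofloxacin: 16 mm is ≥ 14 mm — Susceptible
Ampicillin (27 mm) ≥ 15 mm — S
Ciprofloxacin 9 mm: ≤ 17 mm — resistant
Amikacin: 6 mm is ≤ 7 mm — R
Nafcillin 9 mm: ≤ 9 mm → Resistant
Minocycline 18 mm: ≥ 18 mm ⇒ susceptible
Intermediate: 1/10

10%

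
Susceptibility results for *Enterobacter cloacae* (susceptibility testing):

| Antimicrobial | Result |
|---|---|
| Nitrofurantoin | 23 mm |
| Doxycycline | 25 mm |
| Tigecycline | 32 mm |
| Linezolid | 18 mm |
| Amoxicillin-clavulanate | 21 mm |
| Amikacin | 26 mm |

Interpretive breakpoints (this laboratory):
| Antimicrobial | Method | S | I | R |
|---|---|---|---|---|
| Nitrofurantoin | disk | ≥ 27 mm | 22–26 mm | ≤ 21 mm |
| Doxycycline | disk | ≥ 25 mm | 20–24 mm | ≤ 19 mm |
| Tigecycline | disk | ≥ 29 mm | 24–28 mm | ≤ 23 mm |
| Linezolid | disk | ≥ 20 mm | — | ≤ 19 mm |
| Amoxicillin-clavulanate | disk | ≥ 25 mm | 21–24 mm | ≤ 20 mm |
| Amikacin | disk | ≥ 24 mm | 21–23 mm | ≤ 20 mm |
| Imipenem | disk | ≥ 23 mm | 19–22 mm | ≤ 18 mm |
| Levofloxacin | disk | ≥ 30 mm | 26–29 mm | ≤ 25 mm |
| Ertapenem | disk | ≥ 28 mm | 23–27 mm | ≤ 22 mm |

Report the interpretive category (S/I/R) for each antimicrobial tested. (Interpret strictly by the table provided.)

Nitrofurantoin (23 mm) in 22–26 mm ⇒ I
Doxycycline (25 mm) ≥ 25 mm → S
Tigecycline 32 mm: ≥ 29 mm ⇒ Susceptible
Linezolid 18 mm: ≤ 19 mm ⇒ Resistant
Amoxicillin-clavulanate (21 mm) in 21–24 mm → Intermediate
Amikacin 26 mm: ≥ 24 mm ⇒ Susceptible

I, S, S, R, I, S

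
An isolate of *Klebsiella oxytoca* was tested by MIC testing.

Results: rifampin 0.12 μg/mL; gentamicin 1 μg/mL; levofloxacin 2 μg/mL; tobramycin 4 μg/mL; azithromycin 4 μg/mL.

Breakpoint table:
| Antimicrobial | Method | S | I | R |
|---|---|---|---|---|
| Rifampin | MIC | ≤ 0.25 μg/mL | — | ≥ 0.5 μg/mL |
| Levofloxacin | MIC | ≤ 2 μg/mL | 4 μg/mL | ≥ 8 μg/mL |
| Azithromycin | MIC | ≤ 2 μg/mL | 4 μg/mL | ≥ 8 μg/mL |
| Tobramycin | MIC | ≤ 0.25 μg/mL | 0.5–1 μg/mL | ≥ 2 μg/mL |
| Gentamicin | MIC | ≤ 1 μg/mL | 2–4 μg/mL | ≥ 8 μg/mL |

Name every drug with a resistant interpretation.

Rifampin: 0.12 μg/mL is ≤ 0.25 μg/mL → susceptible
Gentamicin 1 μg/mL: ≤ 1 μg/mL → S
Levofloxacin: 2 μg/mL is ≤ 2 μg/mL ⇒ S
Tobramycin: 4 μg/mL is ≥ 2 μg/mL → resistant
Azithromycin (4 μg/mL) = 4 μg/mL ⇒ intermediate

tobramycin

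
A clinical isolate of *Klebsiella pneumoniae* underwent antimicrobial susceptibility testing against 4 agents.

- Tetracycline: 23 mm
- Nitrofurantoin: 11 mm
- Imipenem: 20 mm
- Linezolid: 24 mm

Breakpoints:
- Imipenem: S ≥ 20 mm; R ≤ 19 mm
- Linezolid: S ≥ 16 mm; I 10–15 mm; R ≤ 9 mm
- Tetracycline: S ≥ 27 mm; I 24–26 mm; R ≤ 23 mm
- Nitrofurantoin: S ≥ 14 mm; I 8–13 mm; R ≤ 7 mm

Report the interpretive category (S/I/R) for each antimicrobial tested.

Tetracycline (23 mm) ≤ 23 mm ⇒ resistant
Nitrofurantoin 11 mm: in 8–13 mm ⇒ intermediate
Imipenem 20 mm: ≥ 20 mm — Susceptible
Linezolid: 24 mm is ≥ 16 mm → Susceptible

R, I, S, S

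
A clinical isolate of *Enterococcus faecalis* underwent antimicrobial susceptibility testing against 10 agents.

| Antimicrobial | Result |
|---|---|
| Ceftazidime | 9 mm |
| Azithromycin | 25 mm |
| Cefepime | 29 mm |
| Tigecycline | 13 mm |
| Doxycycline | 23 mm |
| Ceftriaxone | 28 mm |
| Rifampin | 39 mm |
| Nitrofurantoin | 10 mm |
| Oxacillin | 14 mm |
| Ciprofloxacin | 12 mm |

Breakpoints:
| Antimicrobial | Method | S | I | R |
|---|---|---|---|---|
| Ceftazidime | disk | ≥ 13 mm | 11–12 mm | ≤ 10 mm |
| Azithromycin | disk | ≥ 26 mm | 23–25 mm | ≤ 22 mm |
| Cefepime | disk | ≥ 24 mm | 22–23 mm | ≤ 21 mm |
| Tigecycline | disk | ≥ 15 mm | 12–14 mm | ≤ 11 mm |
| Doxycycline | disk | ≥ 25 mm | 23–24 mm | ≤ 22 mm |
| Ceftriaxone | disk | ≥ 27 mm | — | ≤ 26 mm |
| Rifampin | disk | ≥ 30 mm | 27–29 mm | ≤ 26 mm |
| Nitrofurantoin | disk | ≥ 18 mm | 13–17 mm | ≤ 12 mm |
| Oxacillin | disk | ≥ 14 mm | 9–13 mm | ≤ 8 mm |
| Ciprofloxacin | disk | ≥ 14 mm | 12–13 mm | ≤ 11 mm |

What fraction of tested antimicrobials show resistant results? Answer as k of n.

2 of 10

Ceftazidime: 9 mm is ≤ 10 mm → R
Azithromycin: 25 mm is in 23–25 mm — Intermediate
Cefepime: 29 mm is ≥ 24 mm → susceptible
Tigecycline: 13 mm is in 12–14 mm → Intermediate
Doxycycline 23 mm: in 23–24 mm → intermediate
Ceftriaxone 28 mm: ≥ 27 mm — susceptible
Rifampin (39 mm) ≥ 30 mm ⇒ Susceptible
Nitrofurantoin (10 mm) ≤ 12 mm — Resistant
Oxacillin 14 mm: ≥ 14 mm ⇒ Susceptible
Ciprofloxacin 12 mm: in 12–13 mm — I
Resistant: 2/10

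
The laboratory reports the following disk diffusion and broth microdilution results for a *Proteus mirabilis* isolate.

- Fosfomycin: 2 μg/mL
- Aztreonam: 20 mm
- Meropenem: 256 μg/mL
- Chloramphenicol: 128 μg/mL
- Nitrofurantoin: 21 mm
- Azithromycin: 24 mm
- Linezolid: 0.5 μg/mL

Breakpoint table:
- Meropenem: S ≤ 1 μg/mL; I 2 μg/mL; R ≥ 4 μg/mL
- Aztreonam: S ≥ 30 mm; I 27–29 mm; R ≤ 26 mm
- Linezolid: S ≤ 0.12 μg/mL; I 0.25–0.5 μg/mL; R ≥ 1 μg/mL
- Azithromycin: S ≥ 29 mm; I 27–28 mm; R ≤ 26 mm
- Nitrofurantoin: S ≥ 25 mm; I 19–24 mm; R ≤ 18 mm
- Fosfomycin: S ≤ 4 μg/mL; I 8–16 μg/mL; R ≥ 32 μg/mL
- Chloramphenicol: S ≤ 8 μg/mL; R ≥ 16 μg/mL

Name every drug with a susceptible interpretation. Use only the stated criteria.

Fosfomycin: 2 μg/mL is ≤ 4 μg/mL → S
Aztreonam: 20 mm is ≤ 26 mm ⇒ resistant
Meropenem (256 μg/mL) ≥ 4 μg/mL → R
Chloramphenicol: 128 μg/mL is ≥ 16 μg/mL ⇒ Resistant
Nitrofurantoin: 21 mm is in 19–24 mm — Intermediate
Azithromycin (24 mm) ≤ 26 mm → R
Linezolid 0.5 μg/mL: in 0.25–0.5 μg/mL — I

fosfomycin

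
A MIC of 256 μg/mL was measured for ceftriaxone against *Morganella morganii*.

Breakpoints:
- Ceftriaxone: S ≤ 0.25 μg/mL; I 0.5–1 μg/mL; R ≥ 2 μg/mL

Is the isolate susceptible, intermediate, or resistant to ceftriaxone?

Ceftriaxone: 256 μg/mL is ≥ 2 μg/mL — Resistant

R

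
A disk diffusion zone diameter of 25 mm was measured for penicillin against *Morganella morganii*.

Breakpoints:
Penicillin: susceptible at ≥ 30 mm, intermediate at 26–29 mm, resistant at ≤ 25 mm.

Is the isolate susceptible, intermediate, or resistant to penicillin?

Penicillin 25 mm: ≤ 25 mm → Resistant

R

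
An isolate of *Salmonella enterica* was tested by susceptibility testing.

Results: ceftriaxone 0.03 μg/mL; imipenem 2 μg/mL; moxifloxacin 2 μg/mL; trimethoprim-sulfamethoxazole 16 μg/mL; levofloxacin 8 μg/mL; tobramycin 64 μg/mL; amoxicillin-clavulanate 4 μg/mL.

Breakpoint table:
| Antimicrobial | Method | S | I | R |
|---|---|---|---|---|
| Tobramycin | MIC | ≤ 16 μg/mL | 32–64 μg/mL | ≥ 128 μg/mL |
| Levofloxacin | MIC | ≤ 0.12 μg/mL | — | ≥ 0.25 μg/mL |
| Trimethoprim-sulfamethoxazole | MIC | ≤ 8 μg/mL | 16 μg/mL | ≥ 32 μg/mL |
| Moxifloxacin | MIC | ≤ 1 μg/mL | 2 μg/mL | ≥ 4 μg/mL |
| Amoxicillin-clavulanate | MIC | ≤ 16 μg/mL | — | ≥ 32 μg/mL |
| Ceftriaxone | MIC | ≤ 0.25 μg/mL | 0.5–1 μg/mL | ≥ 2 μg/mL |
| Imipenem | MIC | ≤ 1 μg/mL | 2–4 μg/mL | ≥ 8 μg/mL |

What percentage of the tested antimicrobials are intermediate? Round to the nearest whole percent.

Ceftriaxone 0.03 μg/mL: ≤ 0.25 μg/mL → susceptible
Imipenem 2 μg/mL: in 2–4 μg/mL ⇒ Intermediate
Moxifloxacin: 2 μg/mL is = 2 μg/mL — Intermediate
Trimethoprim-sulfamethoxazole (16 μg/mL) = 16 μg/mL — intermediate
Levofloxacin (8 μg/mL) ≥ 0.25 μg/mL → Resistant
Tobramycin (64 μg/mL) in 32–64 μg/mL ⇒ Intermediate
Amoxicillin-clavulanate 4 μg/mL: ≤ 16 μg/mL ⇒ susceptible
Intermediate: 4/7

57%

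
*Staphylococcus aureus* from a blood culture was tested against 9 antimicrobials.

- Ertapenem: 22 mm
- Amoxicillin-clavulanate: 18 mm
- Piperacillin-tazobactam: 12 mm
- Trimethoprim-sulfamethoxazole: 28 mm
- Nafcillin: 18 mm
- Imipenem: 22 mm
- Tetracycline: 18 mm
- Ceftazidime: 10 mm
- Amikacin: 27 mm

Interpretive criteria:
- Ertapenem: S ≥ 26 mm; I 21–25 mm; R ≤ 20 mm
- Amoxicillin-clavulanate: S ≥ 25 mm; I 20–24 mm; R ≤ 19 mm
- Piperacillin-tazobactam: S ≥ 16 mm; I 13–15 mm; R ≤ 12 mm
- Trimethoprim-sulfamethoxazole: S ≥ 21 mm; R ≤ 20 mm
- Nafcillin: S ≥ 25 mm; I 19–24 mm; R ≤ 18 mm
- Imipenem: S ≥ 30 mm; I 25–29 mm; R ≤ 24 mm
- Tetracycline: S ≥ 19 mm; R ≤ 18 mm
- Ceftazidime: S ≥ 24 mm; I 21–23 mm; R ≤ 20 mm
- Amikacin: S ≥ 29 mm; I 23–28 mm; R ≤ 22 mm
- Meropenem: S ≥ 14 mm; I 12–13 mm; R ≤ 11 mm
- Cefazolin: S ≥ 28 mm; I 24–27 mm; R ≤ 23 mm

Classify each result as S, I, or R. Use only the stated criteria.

I, R, R, S, R, R, R, R, I

Ertapenem (22 mm) in 21–25 mm → I
Amoxicillin-clavulanate: 18 mm is ≤ 19 mm — R
Piperacillin-tazobactam 12 mm: ≤ 12 mm ⇒ R
Trimethoprim-sulfamethoxazole 28 mm: ≥ 21 mm — susceptible
Nafcillin (18 mm) ≤ 18 mm — R
Imipenem: 22 mm is ≤ 24 mm — R
Tetracycline (18 mm) ≤ 18 mm → resistant
Ceftazidime: 10 mm is ≤ 20 mm — resistant
Amikacin 27 mm: in 23–28 mm → Intermediate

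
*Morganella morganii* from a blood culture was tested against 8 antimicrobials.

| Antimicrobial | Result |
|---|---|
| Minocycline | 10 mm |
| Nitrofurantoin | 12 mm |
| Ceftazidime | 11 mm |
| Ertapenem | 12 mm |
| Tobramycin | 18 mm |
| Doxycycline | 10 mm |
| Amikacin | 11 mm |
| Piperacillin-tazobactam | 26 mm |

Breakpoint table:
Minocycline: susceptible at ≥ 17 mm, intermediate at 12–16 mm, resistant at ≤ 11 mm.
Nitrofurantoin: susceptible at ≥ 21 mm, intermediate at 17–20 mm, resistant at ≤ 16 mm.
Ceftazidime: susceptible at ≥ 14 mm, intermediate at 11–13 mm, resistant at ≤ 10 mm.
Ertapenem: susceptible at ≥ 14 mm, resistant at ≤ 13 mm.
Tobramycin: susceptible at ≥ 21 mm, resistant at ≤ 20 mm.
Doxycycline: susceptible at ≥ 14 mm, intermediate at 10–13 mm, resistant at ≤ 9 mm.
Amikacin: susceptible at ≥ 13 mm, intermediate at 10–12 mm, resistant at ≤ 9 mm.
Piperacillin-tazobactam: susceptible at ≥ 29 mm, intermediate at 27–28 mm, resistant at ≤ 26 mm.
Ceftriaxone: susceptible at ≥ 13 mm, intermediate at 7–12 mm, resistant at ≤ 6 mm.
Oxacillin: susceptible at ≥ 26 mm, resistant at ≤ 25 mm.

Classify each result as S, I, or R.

Minocycline (10 mm) ≤ 11 mm ⇒ Resistant
Nitrofurantoin 12 mm: ≤ 16 mm → resistant
Ceftazidime: 11 mm is in 11–13 mm → Intermediate
Ertapenem (12 mm) ≤ 13 mm — resistant
Tobramycin 18 mm: ≤ 20 mm ⇒ resistant
Doxycycline (10 mm) in 10–13 mm → Intermediate
Amikacin: 11 mm is in 10–12 mm — Intermediate
Piperacillin-tazobactam: 26 mm is ≤ 26 mm ⇒ R

R, R, I, R, R, I, I, R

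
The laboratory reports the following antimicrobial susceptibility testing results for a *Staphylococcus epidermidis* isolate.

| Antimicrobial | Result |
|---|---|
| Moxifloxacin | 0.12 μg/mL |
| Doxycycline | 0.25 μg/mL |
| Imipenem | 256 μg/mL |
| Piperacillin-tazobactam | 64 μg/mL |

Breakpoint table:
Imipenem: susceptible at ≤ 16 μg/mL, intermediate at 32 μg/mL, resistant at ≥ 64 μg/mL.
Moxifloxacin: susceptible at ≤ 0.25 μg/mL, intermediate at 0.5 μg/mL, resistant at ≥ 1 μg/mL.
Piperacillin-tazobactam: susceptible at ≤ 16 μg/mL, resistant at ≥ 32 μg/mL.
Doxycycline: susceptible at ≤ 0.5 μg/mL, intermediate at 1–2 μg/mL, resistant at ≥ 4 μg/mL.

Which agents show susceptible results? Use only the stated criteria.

Moxifloxacin: 0.12 μg/mL is ≤ 0.25 μg/mL ⇒ susceptible
Doxycycline: 0.25 μg/mL is ≤ 0.5 μg/mL → Susceptible
Imipenem (256 μg/mL) ≥ 64 μg/mL → Resistant
Piperacillin-tazobactam 64 μg/mL: ≥ 32 μg/mL — R

moxifloxacin, doxycycline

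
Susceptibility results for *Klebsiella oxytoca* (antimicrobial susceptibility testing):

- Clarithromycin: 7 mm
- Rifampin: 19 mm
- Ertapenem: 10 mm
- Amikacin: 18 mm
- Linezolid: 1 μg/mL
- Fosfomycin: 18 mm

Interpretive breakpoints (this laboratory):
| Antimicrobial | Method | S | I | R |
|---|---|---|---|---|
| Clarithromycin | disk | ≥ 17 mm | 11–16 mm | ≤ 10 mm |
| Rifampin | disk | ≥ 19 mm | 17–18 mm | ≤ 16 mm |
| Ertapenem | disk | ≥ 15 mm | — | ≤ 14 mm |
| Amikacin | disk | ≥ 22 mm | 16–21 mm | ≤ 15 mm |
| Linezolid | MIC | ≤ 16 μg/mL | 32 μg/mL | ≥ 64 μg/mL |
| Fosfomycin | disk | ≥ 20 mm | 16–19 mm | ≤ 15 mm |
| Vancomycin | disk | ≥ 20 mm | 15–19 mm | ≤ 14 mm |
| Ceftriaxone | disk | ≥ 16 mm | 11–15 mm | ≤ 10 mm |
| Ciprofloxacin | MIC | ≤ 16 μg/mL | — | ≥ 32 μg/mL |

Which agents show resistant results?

Clarithromycin: 7 mm is ≤ 10 mm ⇒ Resistant
Rifampin 19 mm: ≥ 19 mm → susceptible
Ertapenem (10 mm) ≤ 14 mm ⇒ resistant
Amikacin (18 mm) in 16–21 mm — intermediate
Linezolid (1 μg/mL) ≤ 16 μg/mL — susceptible
Fosfomycin 18 mm: in 16–19 mm — Intermediate

clarithromycin, ertapenem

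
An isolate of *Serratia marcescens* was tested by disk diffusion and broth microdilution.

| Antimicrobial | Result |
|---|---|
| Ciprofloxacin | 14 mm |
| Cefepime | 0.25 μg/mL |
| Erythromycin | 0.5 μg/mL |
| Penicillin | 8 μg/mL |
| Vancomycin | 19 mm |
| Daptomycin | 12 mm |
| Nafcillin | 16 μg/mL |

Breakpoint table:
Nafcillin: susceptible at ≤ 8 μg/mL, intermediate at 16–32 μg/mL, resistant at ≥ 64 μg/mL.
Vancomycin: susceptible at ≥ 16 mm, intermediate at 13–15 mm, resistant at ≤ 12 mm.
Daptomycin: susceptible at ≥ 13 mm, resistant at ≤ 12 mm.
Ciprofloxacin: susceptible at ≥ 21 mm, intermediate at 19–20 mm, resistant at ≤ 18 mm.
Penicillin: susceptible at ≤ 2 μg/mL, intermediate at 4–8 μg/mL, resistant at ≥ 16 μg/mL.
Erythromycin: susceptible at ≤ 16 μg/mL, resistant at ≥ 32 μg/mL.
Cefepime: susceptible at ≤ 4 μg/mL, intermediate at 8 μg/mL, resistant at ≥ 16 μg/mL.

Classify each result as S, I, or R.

Ciprofloxacin 14 mm: ≤ 18 mm → R
Cefepime (0.25 μg/mL) ≤ 4 μg/mL ⇒ S
Erythromycin (0.5 μg/mL) ≤ 16 μg/mL → susceptible
Penicillin 8 μg/mL: in 4–8 μg/mL ⇒ I
Vancomycin (19 mm) ≥ 16 mm — Susceptible
Daptomycin 12 mm: ≤ 12 mm ⇒ Resistant
Nafcillin: 16 μg/mL is in 16–32 μg/mL — intermediate

R, S, S, I, S, R, I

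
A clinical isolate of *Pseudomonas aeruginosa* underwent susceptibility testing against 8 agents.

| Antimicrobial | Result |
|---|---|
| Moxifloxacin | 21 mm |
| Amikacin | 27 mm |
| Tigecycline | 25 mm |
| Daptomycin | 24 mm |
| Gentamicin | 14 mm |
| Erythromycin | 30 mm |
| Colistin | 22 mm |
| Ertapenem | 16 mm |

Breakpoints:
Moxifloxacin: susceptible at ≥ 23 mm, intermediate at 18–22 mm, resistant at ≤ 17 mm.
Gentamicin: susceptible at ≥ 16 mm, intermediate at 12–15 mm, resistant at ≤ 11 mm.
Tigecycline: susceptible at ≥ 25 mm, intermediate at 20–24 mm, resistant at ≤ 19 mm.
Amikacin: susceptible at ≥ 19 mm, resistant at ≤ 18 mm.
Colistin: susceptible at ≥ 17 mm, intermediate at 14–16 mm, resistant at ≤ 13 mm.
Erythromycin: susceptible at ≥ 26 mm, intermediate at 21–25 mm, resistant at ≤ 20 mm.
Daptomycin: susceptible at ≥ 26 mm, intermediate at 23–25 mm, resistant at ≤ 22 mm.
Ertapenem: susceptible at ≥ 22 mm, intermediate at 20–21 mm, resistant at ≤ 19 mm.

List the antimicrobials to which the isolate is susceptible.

amikacin, tigecycline, erythromycin, colistin

Moxifloxacin 21 mm: in 18–22 mm — I
Amikacin: 27 mm is ≥ 19 mm ⇒ susceptible
Tigecycline 25 mm: ≥ 25 mm — S
Daptomycin 24 mm: in 23–25 mm ⇒ Intermediate
Gentamicin 14 mm: in 12–15 mm — I
Erythromycin: 30 mm is ≥ 26 mm → S
Colistin (22 mm) ≥ 17 mm ⇒ Susceptible
Ertapenem (16 mm) ≤ 19 mm — resistant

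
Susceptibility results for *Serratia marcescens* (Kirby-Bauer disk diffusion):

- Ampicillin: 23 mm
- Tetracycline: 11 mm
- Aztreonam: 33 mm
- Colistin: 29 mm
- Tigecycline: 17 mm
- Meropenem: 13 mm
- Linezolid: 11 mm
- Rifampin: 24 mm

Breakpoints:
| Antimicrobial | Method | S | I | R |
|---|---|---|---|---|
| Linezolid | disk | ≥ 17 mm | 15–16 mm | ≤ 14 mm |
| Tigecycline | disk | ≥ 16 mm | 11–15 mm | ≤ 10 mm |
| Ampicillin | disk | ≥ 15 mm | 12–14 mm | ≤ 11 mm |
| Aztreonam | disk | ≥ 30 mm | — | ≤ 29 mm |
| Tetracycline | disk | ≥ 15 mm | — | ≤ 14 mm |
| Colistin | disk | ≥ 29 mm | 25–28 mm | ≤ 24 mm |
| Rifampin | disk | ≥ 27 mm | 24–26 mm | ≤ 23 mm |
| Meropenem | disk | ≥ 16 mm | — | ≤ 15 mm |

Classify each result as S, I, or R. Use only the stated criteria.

S, R, S, S, S, R, R, I

Ampicillin 23 mm: ≥ 15 mm — susceptible
Tetracycline (11 mm) ≤ 14 mm → resistant
Aztreonam 33 mm: ≥ 30 mm → S
Colistin: 29 mm is ≥ 29 mm → Susceptible
Tigecycline (17 mm) ≥ 16 mm — Susceptible
Meropenem: 13 mm is ≤ 15 mm ⇒ R
Linezolid (11 mm) ≤ 14 mm — R
Rifampin: 24 mm is in 24–26 mm — intermediate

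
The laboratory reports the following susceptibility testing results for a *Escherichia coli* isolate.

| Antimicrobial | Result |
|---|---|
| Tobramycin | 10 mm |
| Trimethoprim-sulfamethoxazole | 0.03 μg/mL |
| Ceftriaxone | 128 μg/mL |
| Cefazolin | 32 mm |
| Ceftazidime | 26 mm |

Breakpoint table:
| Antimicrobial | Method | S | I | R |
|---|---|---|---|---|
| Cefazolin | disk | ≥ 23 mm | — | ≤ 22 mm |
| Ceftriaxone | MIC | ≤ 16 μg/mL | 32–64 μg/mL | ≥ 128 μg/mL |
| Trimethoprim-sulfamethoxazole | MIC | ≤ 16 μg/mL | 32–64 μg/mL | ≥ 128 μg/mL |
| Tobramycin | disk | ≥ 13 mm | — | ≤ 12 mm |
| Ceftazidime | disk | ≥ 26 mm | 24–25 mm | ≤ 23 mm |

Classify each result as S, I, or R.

R, S, R, S, S

Tobramycin: 10 mm is ≤ 12 mm ⇒ R
Trimethoprim-sulfamethoxazole: 0.03 μg/mL is ≤ 16 μg/mL — S
Ceftriaxone 128 μg/mL: ≥ 128 μg/mL → resistant
Cefazolin: 32 mm is ≥ 23 mm → S
Ceftazidime 26 mm: ≥ 26 mm ⇒ S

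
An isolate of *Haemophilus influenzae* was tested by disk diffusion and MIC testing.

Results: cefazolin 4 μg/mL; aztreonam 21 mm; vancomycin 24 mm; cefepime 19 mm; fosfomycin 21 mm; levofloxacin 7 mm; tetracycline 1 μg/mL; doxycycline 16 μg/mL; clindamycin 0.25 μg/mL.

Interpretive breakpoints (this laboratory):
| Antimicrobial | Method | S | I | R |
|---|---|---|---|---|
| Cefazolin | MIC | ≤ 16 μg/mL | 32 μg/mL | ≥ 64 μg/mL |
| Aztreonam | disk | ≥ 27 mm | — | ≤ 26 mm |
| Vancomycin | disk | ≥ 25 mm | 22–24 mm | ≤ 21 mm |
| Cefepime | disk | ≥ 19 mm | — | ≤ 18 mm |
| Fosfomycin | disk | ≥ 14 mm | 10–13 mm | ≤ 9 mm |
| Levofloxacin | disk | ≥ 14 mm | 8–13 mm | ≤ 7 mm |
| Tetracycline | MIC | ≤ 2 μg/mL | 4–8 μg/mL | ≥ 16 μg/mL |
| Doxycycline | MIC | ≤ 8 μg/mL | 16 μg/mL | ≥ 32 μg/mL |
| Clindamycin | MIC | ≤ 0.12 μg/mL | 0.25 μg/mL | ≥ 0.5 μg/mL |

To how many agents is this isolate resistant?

2

Cefazolin (4 μg/mL) ≤ 16 μg/mL ⇒ susceptible
Aztreonam 21 mm: ≤ 26 mm → Resistant
Vancomycin 24 mm: in 22–24 mm — Intermediate
Cefepime: 19 mm is ≥ 19 mm — S
Fosfomycin: 21 mm is ≥ 14 mm → S
Levofloxacin (7 mm) ≤ 7 mm — Resistant
Tetracycline 1 μg/mL: ≤ 2 μg/mL — susceptible
Doxycycline 16 μg/mL: = 16 μg/mL — intermediate
Clindamycin: 0.25 μg/mL is = 0.25 μg/mL → Intermediate
Resistant: 2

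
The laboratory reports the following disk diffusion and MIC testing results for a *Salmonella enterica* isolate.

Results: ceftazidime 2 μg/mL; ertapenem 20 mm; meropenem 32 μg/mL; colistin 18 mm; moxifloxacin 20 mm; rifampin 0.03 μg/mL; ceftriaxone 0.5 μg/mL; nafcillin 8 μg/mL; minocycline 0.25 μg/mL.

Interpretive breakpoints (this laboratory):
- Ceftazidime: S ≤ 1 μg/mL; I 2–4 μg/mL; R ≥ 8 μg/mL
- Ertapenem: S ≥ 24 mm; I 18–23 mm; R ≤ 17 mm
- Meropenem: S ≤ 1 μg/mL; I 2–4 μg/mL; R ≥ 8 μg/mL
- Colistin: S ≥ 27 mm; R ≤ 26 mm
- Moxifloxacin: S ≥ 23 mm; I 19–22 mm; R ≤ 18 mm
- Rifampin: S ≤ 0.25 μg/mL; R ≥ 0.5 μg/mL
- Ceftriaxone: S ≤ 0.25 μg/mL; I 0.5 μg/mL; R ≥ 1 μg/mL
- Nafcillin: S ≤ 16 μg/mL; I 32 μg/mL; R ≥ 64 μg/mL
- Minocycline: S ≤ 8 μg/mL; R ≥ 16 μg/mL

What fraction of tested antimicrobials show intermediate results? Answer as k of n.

4 of 9

Ceftazidime 2 μg/mL: in 2–4 μg/mL → Intermediate
Ertapenem 20 mm: in 18–23 mm → I
Meropenem: 32 μg/mL is ≥ 8 μg/mL — R
Colistin: 18 mm is ≤ 26 mm — Resistant
Moxifloxacin 20 mm: in 19–22 mm → I
Rifampin 0.03 μg/mL: ≤ 0.25 μg/mL ⇒ S
Ceftriaxone: 0.5 μg/mL is = 0.5 μg/mL — I
Nafcillin: 8 μg/mL is ≤ 16 μg/mL ⇒ Susceptible
Minocycline: 0.25 μg/mL is ≤ 8 μg/mL ⇒ S
Intermediate: 4/9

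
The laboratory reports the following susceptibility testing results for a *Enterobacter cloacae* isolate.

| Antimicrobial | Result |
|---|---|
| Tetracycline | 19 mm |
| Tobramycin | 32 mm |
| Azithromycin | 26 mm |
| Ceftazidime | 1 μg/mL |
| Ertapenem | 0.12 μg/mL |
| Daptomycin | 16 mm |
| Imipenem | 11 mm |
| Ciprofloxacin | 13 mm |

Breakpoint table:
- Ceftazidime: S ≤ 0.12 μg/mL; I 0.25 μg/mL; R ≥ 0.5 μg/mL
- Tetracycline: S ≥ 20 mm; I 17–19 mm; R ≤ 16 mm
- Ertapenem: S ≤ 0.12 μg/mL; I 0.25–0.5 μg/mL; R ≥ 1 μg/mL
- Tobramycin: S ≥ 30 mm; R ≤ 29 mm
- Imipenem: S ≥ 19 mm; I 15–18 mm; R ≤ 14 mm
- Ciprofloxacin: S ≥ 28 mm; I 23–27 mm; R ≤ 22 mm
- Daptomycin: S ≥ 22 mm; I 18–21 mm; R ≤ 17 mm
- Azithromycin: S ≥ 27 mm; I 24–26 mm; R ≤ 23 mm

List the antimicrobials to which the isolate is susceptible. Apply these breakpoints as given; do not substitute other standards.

Tetracycline: 19 mm is in 17–19 mm — I
Tobramycin (32 mm) ≥ 30 mm — susceptible
Azithromycin 26 mm: in 24–26 mm → intermediate
Ceftazidime 1 μg/mL: ≥ 0.5 μg/mL → resistant
Ertapenem (0.12 μg/mL) ≤ 0.12 μg/mL ⇒ Susceptible
Daptomycin: 16 mm is ≤ 17 mm — resistant
Imipenem 11 mm: ≤ 14 mm → R
Ciprofloxacin (13 mm) ≤ 22 mm → Resistant

tobramycin, ertapenem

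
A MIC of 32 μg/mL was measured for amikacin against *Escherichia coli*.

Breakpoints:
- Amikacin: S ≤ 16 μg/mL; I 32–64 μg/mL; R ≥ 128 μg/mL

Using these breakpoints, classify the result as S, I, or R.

Amikacin 32 μg/mL: in 32–64 μg/mL ⇒ Intermediate

I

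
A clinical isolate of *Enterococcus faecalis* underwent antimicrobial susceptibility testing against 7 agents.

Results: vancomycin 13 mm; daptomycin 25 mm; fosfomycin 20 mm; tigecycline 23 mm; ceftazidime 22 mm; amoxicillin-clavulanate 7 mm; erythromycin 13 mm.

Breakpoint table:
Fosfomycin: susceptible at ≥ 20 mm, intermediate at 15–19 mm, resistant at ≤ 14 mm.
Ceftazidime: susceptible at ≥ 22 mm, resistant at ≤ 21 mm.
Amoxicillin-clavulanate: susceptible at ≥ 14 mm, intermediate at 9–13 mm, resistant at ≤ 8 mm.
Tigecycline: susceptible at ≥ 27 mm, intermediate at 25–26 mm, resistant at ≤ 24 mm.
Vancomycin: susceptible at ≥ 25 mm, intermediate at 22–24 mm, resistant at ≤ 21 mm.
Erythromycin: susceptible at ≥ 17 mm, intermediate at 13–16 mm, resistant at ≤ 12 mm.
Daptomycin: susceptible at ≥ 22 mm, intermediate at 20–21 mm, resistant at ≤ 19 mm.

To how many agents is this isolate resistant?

Vancomycin (13 mm) ≤ 21 mm — resistant
Daptomycin: 25 mm is ≥ 22 mm ⇒ S
Fosfomycin (20 mm) ≥ 20 mm → Susceptible
Tigecycline (23 mm) ≤ 24 mm → resistant
Ceftazidime 22 mm: ≥ 22 mm → susceptible
Amoxicillin-clavulanate 7 mm: ≤ 8 mm ⇒ Resistant
Erythromycin 13 mm: in 13–16 mm — I
Resistant: 3

3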